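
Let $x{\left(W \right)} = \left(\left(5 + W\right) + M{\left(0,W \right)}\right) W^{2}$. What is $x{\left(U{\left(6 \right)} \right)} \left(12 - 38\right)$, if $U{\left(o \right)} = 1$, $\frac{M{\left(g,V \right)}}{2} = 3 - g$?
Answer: $-312$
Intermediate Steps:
$M{\left(g,V \right)} = 6 - 2 g$ ($M{\left(g,V \right)} = 2 \left(3 - g\right) = 6 - 2 g$)
$x{\left(W \right)} = W^{2} \left(11 + W\right)$ ($x{\left(W \right)} = \left(\left(5 + W\right) + \left(6 - 0\right)\right) W^{2} = \left(\left(5 + W\right) + \left(6 + 0\right)\right) W^{2} = \left(\left(5 + W\right) + 6\right) W^{2} = \left(11 + W\right) W^{2} = W^{2} \left(11 + W\right)$)
$x{\left(U{\left(6 \right)} \right)} \left(12 - 38\right) = 1^{2} \left(11 + 1\right) \left(12 - 38\right) = 1 \cdot 12 \left(12 - 38\right) = 12 \left(-26\right) = -312$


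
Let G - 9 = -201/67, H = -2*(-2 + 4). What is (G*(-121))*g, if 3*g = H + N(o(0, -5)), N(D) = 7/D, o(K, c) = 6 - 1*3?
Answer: 1210/3 ≈ 403.33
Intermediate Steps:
o(K, c) = 3 (o(K, c) = 6 - 3 = 3)
H = -4 (H = -2*2 = -4)
g = -5/9 (g = (-4 + 7/3)/3 = (⅓)*(-5/3) = -5/9 ≈ -0.55556)
G = 6 (G = 9 - 201/67 = 9 - 201*1/67 = 9 - 3 = 6)
(G*(-121))*g = (6*(-121))*(-5/9) = -726*(-5/9) = 1210/3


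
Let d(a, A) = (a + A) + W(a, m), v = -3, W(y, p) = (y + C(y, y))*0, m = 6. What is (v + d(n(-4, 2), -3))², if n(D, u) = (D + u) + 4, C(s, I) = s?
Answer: 16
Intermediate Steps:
n(D, u) = 4 + D + u
W(y, p) = 0 (W(y, p) = (y + y)*0 = (2*y)*0 = 0)
d(a, A) = A + a (d(a, A) = (a + A) + 0 = (A + a) + 0 = A + a)
(v + d(n(-4, 2), -3))² = (-3 + (-3 + (4 - 4 + 2)))² = (-3 + (-3 + 2))² = (-3 - 1)² = (-4)² = 16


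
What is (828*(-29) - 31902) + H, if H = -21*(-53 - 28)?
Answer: -54213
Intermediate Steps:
H = 1701 (H = -21*(-81) = 1701)
(828*(-29) - 31902) + H = (828*(-29) - 31902) + 1701 = (-24012 - 31902) + 1701 = -55914 + 1701 = -54213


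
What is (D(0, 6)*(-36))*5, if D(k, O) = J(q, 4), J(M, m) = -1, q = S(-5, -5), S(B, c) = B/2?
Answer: 180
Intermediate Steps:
S(B, c) = B/2 (S(B, c) = B*(½) = B/2)
q = -5/2 (q = (½)*(-5) = -5/2 ≈ -2.5000)
D(k, O) = -1
(D(0, 6)*(-36))*5 = -1*(-36)*5 = 36*5 = 180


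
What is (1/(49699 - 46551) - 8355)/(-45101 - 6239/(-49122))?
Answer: 645992099379/3487110560642 ≈ 0.18525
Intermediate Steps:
(1/(49699 - 46551) - 8355)/(-45101 - 6239/(-49122)) = (1/3148 - 8355)/(-45101 - 6239*(-1/49122)) = (1/3148 - 8355)/(-45101 + 6239/49122) = -26301539/(3148*(-2215445083/49122)) = -26301539/3148*(-49122/2215445083) = 645992099379/3487110560642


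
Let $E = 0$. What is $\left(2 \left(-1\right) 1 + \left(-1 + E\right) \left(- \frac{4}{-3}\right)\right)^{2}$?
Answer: $\frac{100}{9} \approx 11.111$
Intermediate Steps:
$\left(2 \left(-1\right) 1 + \left(-1 + E\right) \left(- \frac{4}{-3}\right)\right)^{2} = \left(2 \left(-1\right) 1 + \left(-1 + 0\right) \left(- \frac{4}{-3}\right)\right)^{2} = \left(\left(-2\right) 1 - \left(-4\right) \left(- \frac{1}{3}\right)\right)^{2} = \left(-2 - \frac{4}{3}\right)^{2} = \left(- \frac{10}{3}\right)^{2} = \frac{100}{9}$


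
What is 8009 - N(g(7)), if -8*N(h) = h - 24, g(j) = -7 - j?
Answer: 32017/4 ≈ 8004.3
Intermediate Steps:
N(h) = 3 - h/8 (N(h) = -(h - 24)/8 = -(-24 + h)/8 = 3 - h/8)
8009 - N(g(7)) = 8009 - (3 - (-7 - 1*7)/8) = 8009 - (3 - (-7 - 7)/8) = 8009 - (3 - 1/8*(-14)) = 8009 - (3 + 7/4) = 8009 - 1*19/4 = 8009 - 19/4 = 32017/4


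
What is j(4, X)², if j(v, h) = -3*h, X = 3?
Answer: 81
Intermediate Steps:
j(4, X)² = (-3*3)² = (-9)² = 81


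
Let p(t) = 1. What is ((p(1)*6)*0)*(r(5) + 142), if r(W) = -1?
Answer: 0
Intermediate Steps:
((p(1)*6)*0)*(r(5) + 142) = ((1*6)*0)*(-1 + 142) = (6*0)*141 = 0*141 = 0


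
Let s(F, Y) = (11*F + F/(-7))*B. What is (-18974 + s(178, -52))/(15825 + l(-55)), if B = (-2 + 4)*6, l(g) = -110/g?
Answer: 29518/110789 ≈ 0.26643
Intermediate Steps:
B = 12 (B = 2*6 = 12)
s(F, Y) = 912*F/7 (s(F, Y) = (11*F + F/(-7))*12 = (11*F + F*(-⅐))*12 = (11*F - F/7)*12 = (76*F/7)*12 = 912*F/7)
(-18974 + s(178, -52))/(15825 + l(-55)) = (-18974 + (912/7)*178)/(15825 - 110/(-55)) = (-18974 + 162336/7)/(15825 - 110*(-1/55)) = 29518/(7*(15825 + 2)) = (29518/7)/15827 = (29518/7)*(1/15827) = 29518/110789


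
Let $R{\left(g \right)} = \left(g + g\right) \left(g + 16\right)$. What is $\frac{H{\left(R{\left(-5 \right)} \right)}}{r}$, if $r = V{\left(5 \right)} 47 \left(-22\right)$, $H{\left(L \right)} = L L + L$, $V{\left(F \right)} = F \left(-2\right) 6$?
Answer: $\frac{109}{564} \approx 0.19326$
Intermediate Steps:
$V{\left(F \right)} = - 12 F$ ($V{\left(F \right)} = - 2 F 6 = - 12 F$)
$R{\left(g \right)} = 2 g \left(16 + g\right)$
$H{\left(L \right)} = L + L^{2}$ ($H{\left(L \right)} = L^{2} + L = L + L^{2}$)
$r = 62040$ ($r = \left(-12\right) 5 \cdot 47 \left(-22\right) = \left(-60\right) 47 \left(-22\right) = \left(-2820\right) \left(-22\right) = 62040$)
$\frac{H{\left(R{\left(-5 \right)} \right)}}{r} = \frac{2 \left(-5\right) \left(16 - 5\right) \left(1 + 2 \left(-5\right) \left(16 - 5\right)\right)}{62040} = 2 \left(-5\right) 11 \left(1 + 2 \left(-5\right) 11\right) \frac{1}{62040} = - 110 \left(1 - 110\right) \frac{1}{62040} = \left(-110\right) \left(-109\right) \frac{1}{62040} = 11990 \cdot \frac{1}{62040} = \frac{109}{564}$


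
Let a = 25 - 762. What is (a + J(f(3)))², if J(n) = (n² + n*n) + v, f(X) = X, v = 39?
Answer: 462400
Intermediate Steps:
a = -737
J(n) = 39 + 2*n² (J(n) = (n² + n*n) + 39 = (n² + n²) + 39 = 2*n² + 39 = 39 + 2*n²)
(a + J(f(3)))² = (-737 + (39 + 2*3²))² = (-737 + (39 + 2*9))² = (-737 + (39 + 18))² = (-737 + 57)² = (-680)² = 462400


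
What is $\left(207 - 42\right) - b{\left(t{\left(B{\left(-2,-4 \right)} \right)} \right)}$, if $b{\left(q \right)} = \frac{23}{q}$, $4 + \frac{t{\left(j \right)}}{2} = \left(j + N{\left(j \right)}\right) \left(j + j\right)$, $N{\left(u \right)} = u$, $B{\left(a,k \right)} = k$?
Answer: $\frac{19777}{120} \approx 164.81$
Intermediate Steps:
$t{\left(j \right)} = -8 + 8 j^{2}$ ($t{\left(j \right)} = -8 + 2 \left(j + j\right) \left(j + j\right) = -8 + 2 \cdot 2 j 2 j = -8 + 2 \cdot 4 j^{2} = -8 + 8 j^{2}$)
$\left(207 - 42\right) - b{\left(t{\left(B{\left(-2,-4 \right)} \right)} \right)} = \left(207 - 42\right) - \frac{23}{-8 + 8 \left(-4\right)^{2}} = \left(207 - 42\right) - \frac{23}{-8 + 8 \cdot 16} = 165 - \frac{23}{-8 + 128} = 165 - \frac{23}{120} = \frac{19777}{120}$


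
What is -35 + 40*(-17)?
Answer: -715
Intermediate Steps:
-35 + 40*(-17) = -35 - 680 = -715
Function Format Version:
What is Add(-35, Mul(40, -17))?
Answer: -715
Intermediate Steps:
Add(-35, Mul(40, -17)) = Add(-35, -680) = -715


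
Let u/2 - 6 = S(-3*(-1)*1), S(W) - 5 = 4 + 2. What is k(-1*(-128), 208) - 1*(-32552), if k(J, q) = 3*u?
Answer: 32654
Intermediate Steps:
S(W) = 11 (S(W) = 5 + (4 + 2) = 5 + 6 = 11)
u = 34 (u = 12 + 2*11 = 12 + 22 = 34)
k(J, q) = 102 (k(J, q) = 3*34 = 102)
k(-1*(-128), 208) - 1*(-32552) = 102 - 1*(-32552) = 102 + 32552 = 32654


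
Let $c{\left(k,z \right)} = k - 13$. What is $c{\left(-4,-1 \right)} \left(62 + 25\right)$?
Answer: $-1479$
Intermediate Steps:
$c{\left(k,z \right)} = -13 + k$
$c{\left(-4,-1 \right)} \left(62 + 25\right) = \left(-13 - 4\right) \left(62 + 25\right) = \left(-17\right) 87 = -1479$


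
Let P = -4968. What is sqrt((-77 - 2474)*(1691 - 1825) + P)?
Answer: sqrt(336866) ≈ 580.40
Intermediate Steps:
sqrt((-77 - 2474)*(1691 - 1825) + P) = sqrt((-77 - 2474)*(1691 - 1825) - 4968) = sqrt(-2551*(-134) - 4968) = sqrt(341834 - 4968) = sqrt(336866)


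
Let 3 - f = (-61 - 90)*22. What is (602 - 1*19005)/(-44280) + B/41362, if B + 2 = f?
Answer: 454163663/915754680 ≈ 0.49594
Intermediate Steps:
f = 3325 (f = 3 - (-61 - 90)*22 = 3 - (-151)*22 = 3 - 1*(-3322) = 3 + 3322 = 3325)
B = 3323 (B = -2 + 3325 = 3323)
(602 - 1*19005)/(-44280) + B/41362 = (602 - 1*19005)/(-44280) + 3323/41362 = (602 - 19005)*(-1/44280) + 3323*(1/41362) = -18403*(-1/44280) + 3323/41362 = 18403/44280 + 3323/41362 = 454163663/915754680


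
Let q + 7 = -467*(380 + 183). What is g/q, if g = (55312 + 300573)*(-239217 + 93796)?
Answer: 51753152585/262928 ≈ 1.9683e+5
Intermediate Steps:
g = -51753152585 (g = 355885*(-145421) = -51753152585)
q = -262928 (q = -7 - 467*(380 + 183) = -7 - 467*563 = -7 - 262921 = -262928)
g/q = -51753152585/(-262928) = -51753152585*(-1/262928) = 51753152585/262928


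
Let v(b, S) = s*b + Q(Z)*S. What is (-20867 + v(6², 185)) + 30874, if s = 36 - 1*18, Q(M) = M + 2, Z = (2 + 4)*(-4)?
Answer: 6585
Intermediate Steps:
Z = -24 (Z = 6*(-4) = -24)
Q(M) = 2 + M
s = 18 (s = 36 - 18 = 18)
v(b, S) = -22*S + 18*b (v(b, S) = 18*b + (2 - 24)*S = 18*b - 22*S = -22*S + 18*b)
(-20867 + v(6², 185)) + 30874 = (-20867 + (-22*185 + 18*6²)) + 30874 = (-20867 + (-4070 + 18*36)) + 30874 = (-20867 + (-4070 + 648)) + 30874 = (-20867 - 3422) + 30874 = -24289 + 30874 = 6585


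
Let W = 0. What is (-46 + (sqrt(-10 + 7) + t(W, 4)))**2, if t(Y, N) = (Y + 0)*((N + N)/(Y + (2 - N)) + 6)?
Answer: (46 - I*sqrt(3))**2 ≈ 2113.0 - 159.35*I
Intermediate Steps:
t(Y, N) = Y*(6 + 2*N/(2 + Y - N)) (t(Y, N) = Y*((2*N)/(2 + Y - N) + 6) = Y*(2*N/(2 + Y - N) + 6) = Y*(6 + 2*N/(2 + Y - N)))
(-46 + (sqrt(-10 + 7) + t(W, 4)))**2 = (-46 + (sqrt(-10 + 7) + 2*0*(6 - 2*4 + 3*0)/(2 + 0 - 1*4)))**2 = (-46 + (sqrt(-3) + 2*0*(6 - 8 + 0)/(2 + 0 - 4)))**2 = (-46 + (I*sqrt(3) + 2*0*(-2)/(-2)))**2 = (-46 + (I*sqrt(3) + 2*0*(-1/2)*(-2)))**2 = (-46 + (I*sqrt(3) + 0))**2 = (-46 + I*sqrt(3))**2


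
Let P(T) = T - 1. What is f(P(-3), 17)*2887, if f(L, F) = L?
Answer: -11548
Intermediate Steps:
P(T) = -1 + T
f(P(-3), 17)*2887 = (-1 - 3)*2887 = -4*2887 = -11548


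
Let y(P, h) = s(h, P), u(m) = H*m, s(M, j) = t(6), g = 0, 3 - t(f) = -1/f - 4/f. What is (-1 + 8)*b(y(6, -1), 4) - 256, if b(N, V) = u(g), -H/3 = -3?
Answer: -256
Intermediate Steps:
t(f) = 3 + 5/f (t(f) = 3 - (-1/f - 4/f) = 3 - (-5)/f = 3 + 5/f)
H = 9 (H = -3*(-3) = 9)
s(M, j) = 23/6 (s(M, j) = 3 + 5/6 = 3 + 5*(⅙) = 3 + ⅚ = 23/6)
u(m) = 9*m
y(P, h) = 23/6
b(N, V) = 0 (b(N, V) = 9*0 = 0)
(-1 + 8)*b(y(6, -1), 4) - 256 = (-1 + 8)*0 - 256 = 7*0 - 256 = 0 - 256 = -256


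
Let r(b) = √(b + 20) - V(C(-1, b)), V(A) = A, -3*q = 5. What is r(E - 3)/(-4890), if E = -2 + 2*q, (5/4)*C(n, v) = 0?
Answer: -√105/14670 ≈ -0.00069850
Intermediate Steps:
q = -5/3 (q = -⅓*5 = -5/3 ≈ -1.6667)
C(n, v) = 0 (C(n, v) = (⅘)*0 = 0)
E = -16/3 (E = -2 + 2*(-5/3) = -2 - 10/3 = -16/3 ≈ -5.3333)
r(b) = √(20 + b) (r(b) = √(b + 20) - 1*0 = √(20 + b) + 0 = √(20 + b))
r(E - 3)/(-4890) = √(20 + (-16/3 - 3))/(-4890) = √(20 - 25/3)*(-1/4890) = √(35/3)*(-1/4890) = (√105/3)*(-1/4890) = -√105/14670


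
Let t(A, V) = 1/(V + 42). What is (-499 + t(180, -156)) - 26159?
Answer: -3039013/114 ≈ -26658.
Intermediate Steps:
t(A, V) = 1/(42 + V)
(-499 + t(180, -156)) - 26159 = (-499 + 1/(42 - 156)) - 26159 = (-499 + 1/(-114)) - 26159 = (-499 - 1/114) - 26159 = -56887/114 - 26159 = -3039013/114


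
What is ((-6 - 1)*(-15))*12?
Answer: 1260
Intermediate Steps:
((-6 - 1)*(-15))*12 = -7*(-15)*12 = 105*12 = 1260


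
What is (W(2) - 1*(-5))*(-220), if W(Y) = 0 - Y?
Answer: -660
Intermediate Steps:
W(Y) = -Y
(W(2) - 1*(-5))*(-220) = (-1*2 - 1*(-5))*(-220) = (-2 + 5)*(-220) = 3*(-220) = -660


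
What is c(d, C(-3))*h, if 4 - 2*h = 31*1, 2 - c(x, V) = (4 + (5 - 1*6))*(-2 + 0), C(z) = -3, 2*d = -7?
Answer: -108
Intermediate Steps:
d = -7/2 (d = (½)*(-7) = -7/2 ≈ -3.5000)
c(x, V) = 8 (c(x, V) = 2 - (4 + (5 - 1*6))*(-2 + 0) = 2 - (4 + (5 - 6))*(-2) = 2 - (4 - 1)*(-2) = 2 - 3*(-2) = 2 - 1*(-6) = 2 + 6 = 8)
h = -27/2 (h = 2 - 31/2 = -27/2 ≈ -13.500)
c(d, C(-3))*h = 8*(-27/2) = -108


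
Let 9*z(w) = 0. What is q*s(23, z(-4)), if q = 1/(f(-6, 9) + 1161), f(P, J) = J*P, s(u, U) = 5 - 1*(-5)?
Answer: 10/1107 ≈ 0.0090334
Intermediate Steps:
z(w) = 0 (z(w) = (⅑)*0 = 0)
s(u, U) = 10 (s(u, U) = 5 + 5 = 10)
q = 1/1107 (q = 1/(9*(-6) + 1161) = 1/(-54 + 1161) = 1/1107 ≈ 0.00090334)
q*s(23, z(-4)) = (1/1107)*10 = 10/1107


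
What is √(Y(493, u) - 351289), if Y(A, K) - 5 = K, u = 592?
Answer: 2*I*√87673 ≈ 592.19*I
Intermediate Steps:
Y(A, K) = 5 + K
√(Y(493, u) - 351289) = √((5 + 592) - 351289) = √(597 - 351289) = √(-350692) = 2*I*√87673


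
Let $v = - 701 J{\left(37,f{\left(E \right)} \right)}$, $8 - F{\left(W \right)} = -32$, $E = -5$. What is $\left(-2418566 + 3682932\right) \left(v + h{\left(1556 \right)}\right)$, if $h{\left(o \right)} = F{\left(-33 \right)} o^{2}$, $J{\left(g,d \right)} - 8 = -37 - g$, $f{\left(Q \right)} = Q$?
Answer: $122506578748396$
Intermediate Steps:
$J{\left(g,d \right)} = -29 - g$ ($J{\left(g,d \right)} = 8 - \left(37 + g\right) = -29 - g$)
$F{\left(W \right)} = 40$ ($F{\left(W \right)} = 8 - -32 = 8 + 32 = 40$)
$v = 46266$ ($v = - 701 \left(-29 - 37\right) = \left(-701\right) \left(-66\right) = 46266$)
$h{\left(o \right)} = 40 o^{2}$
$\left(-2418566 + 3682932\right) \left(v + h{\left(1556 \right)}\right) = \left(-2418566 + 3682932\right) \left(46266 + 40 \cdot 1556^{2}\right) = 1264366 \left(46266 + 40 \cdot 2421136\right) = 1264366 \left(46266 + 96845440\right) = 1264366 \cdot 96891706 = 122506578748396$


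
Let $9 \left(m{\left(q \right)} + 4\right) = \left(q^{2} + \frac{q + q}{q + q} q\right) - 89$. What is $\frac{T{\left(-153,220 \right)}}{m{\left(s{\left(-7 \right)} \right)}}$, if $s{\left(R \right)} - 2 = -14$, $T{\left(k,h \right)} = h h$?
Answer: $\frac{435600}{7} \approx 62229.0$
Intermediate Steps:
$T{\left(k,h \right)} = h^{2}$
$s{\left(R \right)} = -12$ ($s{\left(R \right)} = 2 - 14 = -12$)
$m{\left(q \right)} = - \frac{125}{9} + \frac{q}{9} + \frac{q^{2}}{9}$ ($m{\left(q \right)} = -4 + \frac{\left(q^{2} + \frac{q + q}{q + q} q\right) - 89}{9} = -4 + \frac{\left(q^{2} + \frac{2 q}{2 q} q\right) - 89}{9} = -4 + \frac{\left(q^{2} + 2 q \frac{1}{2 q} q\right) - 89}{9} = -4 + \frac{\left(q^{2} + 1 q\right) - 89}{9} = -4 + \frac{\left(q^{2} + q\right) - 89}{9} = -4 + \frac{\left(q + q^{2}\right) - 89}{9} = -4 + \frac{-89 + q + q^{2}}{9} = -4 + \left(- \frac{89}{9} + \frac{q}{9} + \frac{q^{2}}{9}\right) = - \frac{125}{9} + \frac{q}{9} + \frac{q^{2}}{9}$)
$\frac{T{\left(-153,220 \right)}}{m{\left(s{\left(-7 \right)} \right)}} = \frac{220^{2}}{- \frac{125}{9} + \frac{1}{9} \left(-12\right) + \frac{\left(-12\right)^{2}}{9}} = \frac{48400}{- \frac{125}{9} - \frac{4}{3} + \frac{1}{9} \cdot 144} = \frac{48400}{- \frac{125}{9} - \frac{4}{3} + 16} = \frac{48400}{\frac{7}{9}} = 48400 \cdot \frac{9}{7} = \frac{435600}{7}$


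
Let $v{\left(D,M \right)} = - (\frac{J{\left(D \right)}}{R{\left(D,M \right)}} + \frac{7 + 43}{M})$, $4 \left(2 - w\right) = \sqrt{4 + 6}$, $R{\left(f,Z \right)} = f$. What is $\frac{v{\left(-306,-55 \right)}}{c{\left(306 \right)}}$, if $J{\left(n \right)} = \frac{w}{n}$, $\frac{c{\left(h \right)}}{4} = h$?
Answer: $\frac{468169}{630357552} + \frac{\sqrt{10}}{458441856} \approx 0.00074271$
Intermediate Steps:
$c{\left(h \right)} = 4 h$
$w = 2 - \frac{\sqrt{10}}{4}$ ($w = 2 - \frac{\sqrt{4 + 6}}{4} = 2 - \frac{\sqrt{10}}{4} \approx 1.2094$)
$J{\left(n \right)} = \frac{2 - \frac{\sqrt{10}}{4}}{n}$
$v{\left(D,M \right)} = - \frac{50}{M} - \frac{8 - \sqrt{10}}{4 D^{2}}$ ($v{\left(D,M \right)} = - (\frac{\frac{1}{4} \frac{1}{D} \left(8 - \sqrt{10}\right)}{D} + \frac{7 + 43}{M}) = - (\frac{8 - \sqrt{10}}{4 D^{2}} + \frac{50}{M}) = - (\frac{50}{M} + \frac{8 - \sqrt{10}}{4 D^{2}}) = - \frac{50}{M} - \frac{8 - \sqrt{10}}{4 D^{2}}$)
$\frac{v{\left(-306,-55 \right)}}{c{\left(306 \right)}} = \frac{- \frac{50}{-55} - \frac{2}{93636} + \frac{\sqrt{10}}{4 \cdot 93636}}{4 \cdot 306} = \frac{\left(-50\right) \left(- \frac{1}{55}\right) - \frac{1}{46818} + \frac{1}{4} \sqrt{10} \cdot \frac{1}{93636}}{1224} = \left(\frac{10}{11} - \frac{1}{46818} + \frac{\sqrt{10}}{374544}\right) \frac{1}{1224} = \left(\frac{468169}{514998} + \frac{\sqrt{10}}{374544}\right) \frac{1}{1224} = \frac{468169}{630357552} + \frac{\sqrt{10}}{458441856}$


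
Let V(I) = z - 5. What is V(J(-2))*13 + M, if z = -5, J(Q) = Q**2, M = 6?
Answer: -124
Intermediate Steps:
V(I) = -10 (V(I) = -5 - 5 = -10)
V(J(-2))*13 + M = -10*13 + 6 = -130 + 6 = -124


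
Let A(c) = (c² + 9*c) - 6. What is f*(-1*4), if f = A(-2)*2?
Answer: 160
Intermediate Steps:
A(c) = -6 + c² + 9*c
f = -40 (f = (-6 + (-2)² + 9*(-2))*2 = (-6 + 4 - 18)*2 = -20*2 = -40)
f*(-1*4) = -(-40)*4 = -40*(-4) = 160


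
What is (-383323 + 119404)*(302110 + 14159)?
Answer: -83469398211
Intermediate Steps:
(-383323 + 119404)*(302110 + 14159) = -263919*316269 = -83469398211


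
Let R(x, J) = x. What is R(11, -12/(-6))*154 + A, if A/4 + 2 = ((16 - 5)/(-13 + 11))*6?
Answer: 1554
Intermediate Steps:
A = -140 (A = -8 + 4*(((16 - 5)/(-13 + 11))*6) = -8 + 4*((11/(-2))*6) = -8 + 4*((11*(-1/2))*6) = -8 + 4*(-11/2*6) = -8 + 4*(-33) = -8 - 132 = -140)
R(11, -12/(-6))*154 + A = 11*154 - 140 = 1694 - 140 = 1554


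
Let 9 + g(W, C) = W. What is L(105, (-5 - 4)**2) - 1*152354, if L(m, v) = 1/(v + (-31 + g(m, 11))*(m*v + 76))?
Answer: -84990069483/557846 ≈ -1.5235e+5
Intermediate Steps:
g(W, C) = -9 + W
L(m, v) = 1/(v + (-40 + m)*(76 + m*v)) (L(m, v) = 1/(v + (-31 + (-9 + m))*(m*v + 76)) = 1/(v + (-40 + m)*(76 + m*v)))
L(105, (-5 - 4)**2) - 1*152354 = 1/(-3040 + (-5 - 4)**2 + 76*105 + (-5 - 4)**2*105**2 - 40*105*(-5 - 4)**2) - 1*152354 = 1/(-3040 + (-9)**2 + 7980 + (-9)**2*11025 - 40*105*(-9)**2) - 152354 = 1/(-3040 + 81 + 7980 + 81*11025 - 40*105*81) - 152354 = 1/(-3040 + 81 + 7980 + 893025 - 340200) - 152354 = 1/557846 - 152354 = -84990069483/557846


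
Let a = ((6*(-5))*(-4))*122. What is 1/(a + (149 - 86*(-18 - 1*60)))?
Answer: 1/21497 ≈ 4.6518e-5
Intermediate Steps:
a = 14640 (a = -30*(-4)*122 = 120*122 = 14640)
1/(a + (149 - 86*(-18 - 1*60))) = 1/(14640 + (149 - 86*(-18 - 1*60))) = 1/(14640 + (149 - 86*(-18 - 60))) = 1/(14640 + (149 - 86*(-78))) = 1/(14640 + (149 + 6708)) = 1/(14640 + 6857) = 1/21497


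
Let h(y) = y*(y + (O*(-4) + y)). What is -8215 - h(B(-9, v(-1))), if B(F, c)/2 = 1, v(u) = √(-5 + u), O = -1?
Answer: -8231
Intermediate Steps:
B(F, c) = 2 (B(F, c) = 2*1 = 2)
h(y) = y*(4 + 2*y) (h(y) = y*(y + (-1*(-4) + y)) = y*(y + (4 + y)) = y*(4 + 2*y))
-8215 - h(B(-9, v(-1))) = -8215 - 2*2*(2 + 2) = -8215 - 2*2*4 = -8215 - 1*16 = -8215 - 16 = -8231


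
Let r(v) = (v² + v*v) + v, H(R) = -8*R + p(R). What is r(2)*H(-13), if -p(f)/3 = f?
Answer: 1430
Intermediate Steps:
p(f) = -3*f
H(R) = -11*R (H(R) = -8*R - 3*R = -11*R)
r(v) = v + 2*v² (r(v) = (v² + v²) + v = 2*v² + v = v + 2*v²)
r(2)*H(-13) = (2*(1 + 2*2))*(-11*(-13)) = (2*(1 + 4))*143 = (2*5)*143 = 10*143 = 1430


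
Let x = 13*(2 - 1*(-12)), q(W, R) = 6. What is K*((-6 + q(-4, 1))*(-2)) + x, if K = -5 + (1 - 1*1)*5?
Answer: 182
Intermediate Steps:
K = -5 (K = -5 + (1 - 1)*5 = -5 + 0*5 = -5 + 0 = -5)
x = 182 (x = 13*(2 + 12) = 13*14 = 182)
K*((-6 + q(-4, 1))*(-2)) + x = -5*(-6 + 6)*(-2) + 182 = -0*(-2) + 182 = -5*0 + 182 = 0 + 182 = 182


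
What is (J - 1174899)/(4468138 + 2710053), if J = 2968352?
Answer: 1793453/7178191 ≈ 0.24985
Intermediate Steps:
(J - 1174899)/(4468138 + 2710053) = (2968352 - 1174899)/(4468138 + 2710053) = 1793453/7178191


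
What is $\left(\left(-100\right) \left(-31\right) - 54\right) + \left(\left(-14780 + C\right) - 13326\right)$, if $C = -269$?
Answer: $-25329$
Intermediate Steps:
$\left(\left(-100\right) \left(-31\right) - 54\right) + \left(\left(-14780 + C\right) - 13326\right) = \left(\left(-100\right) \left(-31\right) - 54\right) - 28375 = \left(3100 - 54\right) - 28375 = 3046 - 28375 = -25329$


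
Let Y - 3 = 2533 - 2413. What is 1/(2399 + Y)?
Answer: 1/2522 ≈ 0.00039651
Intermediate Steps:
Y = 123 (Y = 3 + (2533 - 2413) = 3 + 120 = 123)
1/(2399 + Y) = 1/(2399 + 123) = 1/2522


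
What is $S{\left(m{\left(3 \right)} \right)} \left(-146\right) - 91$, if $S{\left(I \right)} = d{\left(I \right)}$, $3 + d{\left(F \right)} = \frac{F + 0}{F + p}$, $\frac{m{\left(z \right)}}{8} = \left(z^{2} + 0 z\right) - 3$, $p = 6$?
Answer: $\frac{1955}{9} \approx 217.22$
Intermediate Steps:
$m{\left(z \right)} = -24 + 8 z^{2}$ ($m{\left(z \right)} = 8 \left(\left(z^{2} + 0 z\right) - 3\right) = 8 \left(\left(z^{2} + 0\right) - 3\right) = 8 \left(z^{2} - 3\right) = 8 \left(-3 + z^{2}\right) = -24 + 8 z^{2}$)
$d{\left(F \right)} = -3 + \frac{F}{6 + F}$ ($d{\left(F \right)} = -3 + \frac{F + 0}{F + 6} = -3 + \frac{F}{6 + F}$)
$S{\left(I \right)} = \frac{2 \left(-9 - I\right)}{6 + I}$
$S{\left(m{\left(3 \right)} \right)} \left(-146\right) - 91 = \frac{2 \left(-9 - \left(-24 + 8 \cdot 3^{2}\right)\right)}{6 - \left(24 - 8 \cdot 3^{2}\right)} \left(-146\right) - 91 = \frac{2 \left(-9 - \left(-24 + 8 \cdot 9\right)\right)}{6 + \left(-24 + 8 \cdot 9\right)} \left(-146\right) - 91 = \frac{2 \left(-9 - \left(-24 + 72\right)\right)}{6 + \left(-24 + 72\right)} \left(-146\right) - 91 = \frac{2 \left(-9 - 48\right)}{6 + 48} \left(-146\right) - 91 = \frac{2 \left(-9 - 48\right)}{54} \left(-146\right) - 91 = 2 \cdot \frac{1}{54} \left(-57\right) \left(-146\right) - 91 = \left(- \frac{19}{9}\right) \left(-146\right) - 91 = \frac{2774}{9} - 91 = \frac{1955}{9}$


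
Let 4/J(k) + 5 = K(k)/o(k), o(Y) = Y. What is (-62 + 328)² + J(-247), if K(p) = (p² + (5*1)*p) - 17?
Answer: 1078887241/15248 ≈ 70756.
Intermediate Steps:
K(p) = -17 + p² + 5*p (K(p) = (p² + 5*p) - 17 = -17 + p² + 5*p)
J(k) = 4/(-5 + (-17 + k² + 5*k)/k)
(-62 + 328)² + J(-247) = (-62 + 328)² + 4*(-247)/(-17 + (-247)²) = 266² + 4*(-247)/(-17 + 61009) = 70756 + 4*(-247)/60992 = 70756 + 4*(-247)*(1/60992) = 70756 - 247/15248 = 1078887241/15248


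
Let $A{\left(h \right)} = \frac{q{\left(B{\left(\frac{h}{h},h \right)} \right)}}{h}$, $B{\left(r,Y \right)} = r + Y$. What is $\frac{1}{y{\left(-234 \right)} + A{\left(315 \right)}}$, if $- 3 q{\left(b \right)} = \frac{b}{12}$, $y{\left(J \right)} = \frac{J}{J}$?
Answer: $\frac{2835}{2756} \approx 1.0287$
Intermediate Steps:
$y{\left(J \right)} = 1$
$B{\left(r,Y \right)} = Y + r$
$q{\left(b \right)} = - \frac{b}{36}$ ($q{\left(b \right)} = - \frac{b \frac{1}{12}}{3} = - \frac{\frac{1}{12} b}{3} = - \frac{b}{36}$)
$A{\left(h \right)} = \frac{- \frac{1}{36} - \frac{h}{36}}{h}$ ($A{\left(h \right)} = \frac{\left(- \frac{1}{36}\right) \left(h + \frac{h}{h}\right)}{h} = \frac{\left(- \frac{1}{36}\right) \left(h + 1\right)}{h} = \frac{\left(- \frac{1}{36}\right) \left(1 + h\right)}{h} = \frac{- \frac{1}{36} - \frac{h}{36}}{h}$)
$\frac{1}{y{\left(-234 \right)} + A{\left(315 \right)}} = \frac{1}{1 + \frac{-1 - 315}{36 \cdot 315}} = \frac{1}{1 + \frac{1}{36} \cdot \frac{1}{315} \left(-1 - 315\right)} = \frac{1}{1 + \frac{1}{36} \cdot \frac{1}{315} \left(-316\right)} = \frac{1}{1 - \frac{79}{2835}} = \frac{1}{\frac{2756}{2835}} = \frac{2835}{2756}$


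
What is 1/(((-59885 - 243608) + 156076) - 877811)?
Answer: -1/1025228 ≈ -9.7539e-7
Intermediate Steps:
1/(((-59885 - 243608) + 156076) - 877811) = 1/((-303493 + 156076) - 877811) = 1/(-147417 - 877811) = 1/(-1025228) = -1/1025228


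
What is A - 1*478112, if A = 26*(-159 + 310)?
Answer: -474186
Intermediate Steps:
A = 3926 (A = 26*151 = 3926)
A - 1*478112 = 3926 - 1*478112 = 3926 - 478112 = -474186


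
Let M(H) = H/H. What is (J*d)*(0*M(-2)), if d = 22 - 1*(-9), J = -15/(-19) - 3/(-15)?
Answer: 0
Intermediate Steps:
M(H) = 1
J = 94/95 (J = -15*(-1/19) - 3*(-1/15) = 15/19 + ⅕ = 94/95 ≈ 0.98947)
d = 31 (d = 22 + 9 = 31)
(J*d)*(0*M(-2)) = ((94/95)*31)*(0*1) = (2914/95)*0 = 0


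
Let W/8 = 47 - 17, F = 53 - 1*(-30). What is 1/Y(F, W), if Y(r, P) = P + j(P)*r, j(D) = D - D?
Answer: 1/240 ≈ 0.0041667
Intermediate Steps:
j(D) = 0
F = 83 (F = 53 + 30 = 83)
W = 240 (W = 8*(47 - 17) = 8*30 = 240)
Y(r, P) = P (Y(r, P) = P + 0*r = P + 0 = P)
1/Y(F, W) = 1/240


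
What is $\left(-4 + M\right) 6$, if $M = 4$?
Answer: $0$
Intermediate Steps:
$\left(-4 + M\right) 6 = \left(-4 + 4\right) 6 = 0 \cdot 6 = 0$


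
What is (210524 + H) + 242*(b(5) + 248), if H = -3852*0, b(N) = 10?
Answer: 272960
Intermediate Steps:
H = 0
(210524 + H) + 242*(b(5) + 248) = (210524 + 0) + 242*(10 + 248) = 210524 + 242*258 = 210524 + 62436 = 272960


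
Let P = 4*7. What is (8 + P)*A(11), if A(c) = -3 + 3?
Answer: 0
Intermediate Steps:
P = 28
A(c) = 0
(8 + P)*A(11) = (8 + 28)*0 = 36*0 = 0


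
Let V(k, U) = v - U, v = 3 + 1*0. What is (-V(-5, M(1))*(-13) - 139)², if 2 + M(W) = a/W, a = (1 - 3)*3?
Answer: 16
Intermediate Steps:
a = -6 (a = -2*3 = -6)
M(W) = -2 - 6/W
v = 3 (v = 3 + 0 = 3)
V(k, U) = 3 - U
(-V(-5, M(1))*(-13) - 139)² = (-(3 - (-2 - 6/1))*(-13) - 139)² = (-(3 - (-2 - 6*1))*(-13) - 139)² = (-(3 - (-2 - 6))*(-13) - 139)² = (-(3 - 1*(-8))*(-13) - 139)² = (-(3 + 8)*(-13) - 139)² = (-11*(-13) - 139)² = (-1*(-143) - 139)² = (143 - 139)² = 4² = 16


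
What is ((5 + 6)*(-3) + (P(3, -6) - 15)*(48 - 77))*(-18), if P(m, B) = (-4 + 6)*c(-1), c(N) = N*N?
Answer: -6192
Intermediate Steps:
c(N) = N**2
P(m, B) = 2 (P(m, B) = (-4 + 6)*(-1)**2 = 2*1 = 2)
((5 + 6)*(-3) + (P(3, -6) - 15)*(48 - 77))*(-18) = ((5 + 6)*(-3) + (2 - 15)*(48 - 77))*(-18) = (11*(-3) - 13*(-29))*(-18) = (-33 + 377)*(-18) = 344*(-18) = -6192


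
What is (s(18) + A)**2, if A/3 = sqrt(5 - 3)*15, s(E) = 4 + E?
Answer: 4534 + 1980*sqrt(2) ≈ 7334.1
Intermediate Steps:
A = 45*sqrt(2) (A = 3*(sqrt(5 - 3)*15) = 3*(sqrt(2)*15) = 3*(15*sqrt(2)) = 45*sqrt(2) ≈ 63.640)
(s(18) + A)**2 = ((4 + 18) + 45*sqrt(2))**2 = (22 + 45*sqrt(2))**2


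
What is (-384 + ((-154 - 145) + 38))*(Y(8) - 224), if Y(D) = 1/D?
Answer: 1155195/8 ≈ 1.4440e+5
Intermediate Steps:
(-384 + ((-154 - 145) + 38))*(Y(8) - 224) = (-384 + ((-154 - 145) + 38))*(1/8 - 224) = (-384 + (-299 + 38))*(⅛ - 224) = (-384 - 261)*(-1791/8) = -645*(-1791/8) = 1155195/8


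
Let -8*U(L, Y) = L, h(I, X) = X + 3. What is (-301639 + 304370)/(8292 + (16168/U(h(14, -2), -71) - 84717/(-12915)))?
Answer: -3918985/173700207 ≈ -0.022562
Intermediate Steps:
h(I, X) = 3 + X
U(L, Y) = -L/8
(-301639 + 304370)/(8292 + (16168/U(h(14, -2), -71) - 84717/(-12915))) = (-301639 + 304370)/(8292 + (16168/((-(3 - 2)/8)) - 84717/(-12915))) = 2731/(8292 + (16168/((-1/8*1)) - 84717*(-1/12915))) = 2731/(8292 + (16168/(-1/8) + 9413/1435)) = 2731/(8292 + (16168*(-8) + 9413/1435)) = 2731/(8292 + (-129344 + 9413/1435)) = 2731/(8292 - 185599227/1435) = 2731/(-173700207/1435) = 2731*(-1435/173700207) = -3918985/173700207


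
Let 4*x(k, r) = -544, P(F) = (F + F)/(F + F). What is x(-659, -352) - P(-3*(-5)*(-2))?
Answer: -137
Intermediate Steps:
P(F) = 1 (P(F) = (2*F)/((2*F)) = (2*F)*(1/(2*F)) = 1)
x(k, r) = -136 (x(k, r) = (¼)*(-544) = -136)
x(-659, -352) - P(-3*(-5)*(-2)) = -136 - 1*1 = -136 - 1 = -137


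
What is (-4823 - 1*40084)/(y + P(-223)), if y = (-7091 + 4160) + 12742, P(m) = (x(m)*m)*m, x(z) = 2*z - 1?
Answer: 44907/22219052 ≈ 0.0020211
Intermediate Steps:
x(z) = -1 + 2*z
P(m) = m²*(-1 + 2*m) (P(m) = ((-1 + 2*m)*m)*m = (m*(-1 + 2*m))*m = m²*(-1 + 2*m))
y = 9811 (y = -2931 + 12742 = 9811)
(-4823 - 1*40084)/(y + P(-223)) = (-4823 - 1*40084)/(9811 + (-223)²*(-1 + 2*(-223))) = (-4823 - 40084)/(9811 + 49729*(-1 - 446)) = -44907/(9811 + 49729*(-447)) = -44907/(9811 - 22228863) = -44907/(-22219052) = -44907*(-1/22219052) = 44907/22219052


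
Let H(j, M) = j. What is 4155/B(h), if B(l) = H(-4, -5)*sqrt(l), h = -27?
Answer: 1385*I*sqrt(3)/12 ≈ 199.91*I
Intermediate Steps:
B(l) = -4*sqrt(l)
4155/B(h) = 4155/((-12*I*sqrt(3))) = 4155*(I*sqrt(3)/36) = 1385*I*sqrt(3)/12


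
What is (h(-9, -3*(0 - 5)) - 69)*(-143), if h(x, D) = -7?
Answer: 10868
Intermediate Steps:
(h(-9, -3*(0 - 5)) - 69)*(-143) = (-7 - 69)*(-143) = -76*(-143) = 10868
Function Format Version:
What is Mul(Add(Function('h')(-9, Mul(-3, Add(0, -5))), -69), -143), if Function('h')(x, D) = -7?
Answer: 10868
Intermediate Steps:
Mul(Add(Function('h')(-9, Mul(-3, Add(0, -5))), -69), -143) = Mul(Add(-7, -69), -143) = Mul(-76, -143) = 10868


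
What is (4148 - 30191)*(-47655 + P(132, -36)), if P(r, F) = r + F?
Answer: 1238579037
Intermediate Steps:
P(r, F) = F + r
(4148 - 30191)*(-47655 + P(132, -36)) = (4148 - 30191)*(-47655 + (-36 + 132)) = -26043*(-47655 + 96) = -26043*(-47559) = 1238579037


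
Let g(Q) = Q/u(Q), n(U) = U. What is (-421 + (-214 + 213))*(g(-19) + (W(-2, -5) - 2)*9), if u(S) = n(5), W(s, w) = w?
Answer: 140948/5 ≈ 28190.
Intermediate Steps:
u(S) = 5
g(Q) = Q/5
(-421 + (-214 + 213))*(g(-19) + (W(-2, -5) - 2)*9) = (-421 + (-214 + 213))*((⅕)*(-19) + (-5 - 2)*9) = (-421 - 1)*(-19/5 - 7*9) = -422*(-19/5 - 63) = -422*(-334/5) = 140948/5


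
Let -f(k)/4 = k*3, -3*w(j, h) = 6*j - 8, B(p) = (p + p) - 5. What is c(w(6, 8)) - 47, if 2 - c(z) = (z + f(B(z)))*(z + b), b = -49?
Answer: 143795/9 ≈ 15977.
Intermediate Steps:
B(p) = -5 + 2*p (B(p) = 2*p - 5 = -5 + 2*p)
w(j, h) = 8/3 - 2*j (w(j, h) = -(6*j - 8)/3 = -(-8 + 6*j)/3 = 8/3 - 2*j)
f(k) = -12*k (f(k) = -4*k*3 = -12*k)
c(z) = 2 - (-49 + z)*(60 - 23*z) (c(z) = 2 - (z - 12*(-5 + 2*z))*(z - 49) = 2 - (z + (60 - 24*z))*(-49 + z) = 2 - (60 - 23*z)*(-49 + z) = 2 - (-49 + z)*(60 - 23*z))
c(w(6, 8)) - 47 = (2942 - 1187*(8/3 - 2*6) + 23*(8/3 - 2*6)²) - 47 = (2942 - 1187*(8/3 - 12) + 23*(8/3 - 12)²) - 47 = (2942 - 1187*(-28/3) + 23*(-28/3)²) - 47 = (2942 + 33236/3 + 23*(784/9)) - 47 = (2942 + 33236/3 + 18032/9) - 47 = 144218/9 - 47 = 143795/9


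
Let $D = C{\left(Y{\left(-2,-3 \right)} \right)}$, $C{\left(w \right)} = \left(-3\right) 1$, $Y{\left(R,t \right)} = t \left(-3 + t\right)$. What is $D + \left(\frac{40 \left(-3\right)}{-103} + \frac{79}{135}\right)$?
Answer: $- \frac{17378}{13905} \approx -1.2498$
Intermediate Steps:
$C{\left(w \right)} = -3$
$D = -3$
$D + \left(\frac{40 \left(-3\right)}{-103} + \frac{79}{135}\right) = -3 + \left(\frac{40 \left(-3\right)}{-103} + \frac{79}{135}\right) = -3 + \left(\left(-120\right) \left(- \frac{1}{103}\right) + 79 \cdot \frac{1}{135}\right) = -3 + \left(\frac{120}{103} + \frac{79}{135}\right) = -3 + \frac{24337}{13905} = - \frac{17378}{13905}$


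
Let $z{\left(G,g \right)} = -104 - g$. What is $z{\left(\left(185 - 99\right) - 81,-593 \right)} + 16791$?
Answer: $17280$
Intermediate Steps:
$z{\left(\left(185 - 99\right) - 81,-593 \right)} + 16791 = \left(-104 - -593\right) + 16791 = \left(-104 + 593\right) + 16791 = 489 + 16791 = 17280$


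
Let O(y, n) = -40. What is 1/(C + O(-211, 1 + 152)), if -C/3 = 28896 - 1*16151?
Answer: -1/38275 ≈ -2.6127e-5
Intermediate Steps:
C = -38235 (C = -3*(28896 - 1*16151) = -3*(28896 - 16151) = -3*12745 = -38235)
1/(C + O(-211, 1 + 152)) = 1/(-38235 - 40) = 1/(-38275) = -1/38275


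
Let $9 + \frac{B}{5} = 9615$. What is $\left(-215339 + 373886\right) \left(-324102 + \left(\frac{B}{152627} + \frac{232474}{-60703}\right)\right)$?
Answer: $- \frac{476086616130129134190}{9264916781} \approx -5.1386 \cdot 10^{10}$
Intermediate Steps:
$B = 48030$ ($B = -45 + 5 \cdot 9615 = -45 + 48075 = 48030$)
$\left(-215339 + 373886\right) \left(-324102 + \left(\frac{B}{152627} + \frac{232474}{-60703}\right)\right) = \left(-215339 + 373886\right) \left(-324102 + \left(\frac{48030}{152627} + \frac{232474}{-60703}\right)\right) = 158547 \left(-324102 + \left(48030 \cdot \frac{1}{152627} + 232474 \left(- \frac{1}{60703}\right)\right)\right) = 158547 \left(-324102 + \left(\frac{48030}{152627} - \frac{232474}{60703}\right)\right) = 158547 \left(-324102 - \frac{32566244108}{9264916781}\right) = 158547 \left(- \frac{3002810624799770}{9264916781}\right) = - \frac{476086616130129134190}{9264916781}$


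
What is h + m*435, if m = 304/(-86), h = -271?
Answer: -77773/43 ≈ -1808.7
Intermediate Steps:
m = -152/43 (m = 304*(-1/86) = -152/43 ≈ -3.5349)
h + m*435 = -271 - 152/43*435 = -271 - 66120/43 = -77773/43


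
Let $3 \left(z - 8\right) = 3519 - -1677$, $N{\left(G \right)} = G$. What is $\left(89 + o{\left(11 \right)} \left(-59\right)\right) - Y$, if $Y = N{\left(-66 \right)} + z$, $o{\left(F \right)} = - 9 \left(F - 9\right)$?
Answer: $-523$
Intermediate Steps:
$o{\left(F \right)} = 81 - 9 F$ ($o{\left(F \right)} = - 9 \left(-9 + F\right) = 81 - 9 F$)
$z = 1740$ ($z = 8 + \frac{3519 - -1677}{3} = 8 + \frac{3519 + 1677}{3} = 8 + \frac{1}{3} \cdot 5196 = 8 + 1732 = 1740$)
$Y = 1674$ ($Y = -66 + 1740 = 1674$)
$\left(89 + o{\left(11 \right)} \left(-59\right)\right) - Y = \left(89 + \left(81 - 99\right) \left(-59\right)\right) - 1674 = \left(89 - -1062\right) - 1674 = \left(89 + 1062\right) - 1674 = 1151 - 1674 = -523$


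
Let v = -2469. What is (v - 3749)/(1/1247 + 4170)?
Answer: -7753846/5199991 ≈ -1.4911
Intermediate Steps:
(v - 3749)/(1/1247 + 4170) = (-2469 - 3749)/(1/1247 + 4170) = -6218/(1/1247 + 4170) = -6218/5199991/1247 = -6218*1247/5199991 = -7753846/5199991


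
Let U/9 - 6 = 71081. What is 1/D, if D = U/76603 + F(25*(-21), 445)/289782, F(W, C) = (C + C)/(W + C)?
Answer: 177585364368/1483173960781 ≈ 0.11973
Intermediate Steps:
U = 639783 (U = 54 + 9*71081 = 54 + 639729 = 639783)
F(W, C) = 2*C/(C + W) (F(W, C) = (2*C)/(C + W) = 2*C/(C + W))
D = 1483173960781/177585364368 (D = 639783/76603 + (2*445/(445 + 25*(-21)))/289782 = 639783*(1/76603) + (2*445/(445 - 525))*(1/289782) = 639783/76603 + (2*445/(-80))*(1/289782) = 639783/76603 + (2*445*(-1/80))*(1/289782) = 639783/76603 - 89/8*1/289782 = 639783/76603 - 89/2318256 = 1483173960781/177585364368 ≈ 8.3519)
1/D = 1/(1483173960781/177585364368) = 177585364368/1483173960781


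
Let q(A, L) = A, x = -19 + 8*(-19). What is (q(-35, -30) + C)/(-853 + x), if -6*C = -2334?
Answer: -177/512 ≈ -0.34570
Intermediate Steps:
x = -171 (x = -19 - 152 = -171)
C = 389 (C = -⅙*(-2334) = 389)
(q(-35, -30) + C)/(-853 + x) = (-35 + 389)/(-853 - 171) = 354/(-1024) = 354*(-1/1024) = -177/512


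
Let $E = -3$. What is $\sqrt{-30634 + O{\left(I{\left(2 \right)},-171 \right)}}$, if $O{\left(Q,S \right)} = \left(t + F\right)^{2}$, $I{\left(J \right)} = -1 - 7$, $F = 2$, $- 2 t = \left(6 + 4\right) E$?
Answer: $17 i \sqrt{105} \approx 174.2 i$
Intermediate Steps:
$t = 15$ ($t = - \frac{\left(6 + 4\right) \left(-3\right)}{2} = - \frac{10 \left(-3\right)}{2} = \left(- \frac{1}{2}\right) \left(-30\right) = 15$)
$I{\left(J \right)} = -8$ ($I{\left(J \right)} = -1 - 7 = -8$)
$O{\left(Q,S \right)} = 289$ ($O{\left(Q,S \right)} = \left(15 + 2\right)^{2} = 17^{2} = 289$)
$\sqrt{-30634 + O{\left(I{\left(2 \right)},-171 \right)}} = \sqrt{-30634 + 289} = \sqrt{-30345} = 17 i \sqrt{105}$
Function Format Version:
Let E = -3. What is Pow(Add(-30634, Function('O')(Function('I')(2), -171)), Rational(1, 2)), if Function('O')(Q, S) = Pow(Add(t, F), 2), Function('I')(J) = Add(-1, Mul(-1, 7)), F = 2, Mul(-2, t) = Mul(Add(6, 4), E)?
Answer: Mul(17, I, Pow(105, Rational(1, 2))) ≈ Mul(174.20, I)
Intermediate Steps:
t = 15 (t = Mul(Rational(-1, 2), Mul(Add(6, 4), -3)) = Mul(Rational(-1, 2), Mul(10, -3)) = Mul(Rational(-1, 2), -30) = 15)
Function('I')(J) = -8 (Function('I')(J) = Add(-1, -7) = -8)
Function('O')(Q, S) = 289 (Function('O')(Q, S) = Pow(Add(15, 2), 2) = Pow(17, 2) = 289)
Pow(Add(-30634, Function('O')(Function('I')(2), -171)), Rational(1, 2)) = Pow(Add(-30634, 289), Rational(1, 2)) = Pow(-30345, Rational(1, 2)) = Mul(17, I, Pow(105, Rational(1, 2)))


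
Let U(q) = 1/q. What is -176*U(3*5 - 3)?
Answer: -44/3 ≈ -14.667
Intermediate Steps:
-176*U(3*5 - 3) = -176/(3*5 - 3) = -176/(15 - 3) = -176/12 = -176*1/12 = -44/3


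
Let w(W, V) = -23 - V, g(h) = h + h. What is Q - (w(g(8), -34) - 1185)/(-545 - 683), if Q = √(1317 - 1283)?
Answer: -587/614 + √34 ≈ 4.8749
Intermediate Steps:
g(h) = 2*h
Q = √34 ≈ 5.8309
Q - (w(g(8), -34) - 1185)/(-545 - 683) = √34 - ((-23 - 1*(-34)) - 1185)/(-545 - 683) = √34 - ((-23 + 34) - 1185)/(-1228) = √34 - (11 - 1185)*(-1)/1228 = √34 - (-1174)*(-1)/1228 = √34 - 1*587/614 = √34 - 587/614 = -587/614 + √34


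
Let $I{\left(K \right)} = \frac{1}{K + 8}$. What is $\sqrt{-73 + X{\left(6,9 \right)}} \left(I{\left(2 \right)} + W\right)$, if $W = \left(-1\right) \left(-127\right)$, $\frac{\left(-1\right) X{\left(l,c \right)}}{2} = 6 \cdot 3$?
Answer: $\frac{1271 i \sqrt{109}}{10} \approx 1327.0 i$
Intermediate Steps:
$I{\left(K \right)} = \frac{1}{8 + K}$
$X{\left(l,c \right)} = -36$ ($X{\left(l,c \right)} = - 2 \cdot 6 \cdot 3 = \left(-2\right) 18 = -36$)
$W = 127$
$\sqrt{-73 + X{\left(6,9 \right)}} \left(I{\left(2 \right)} + W\right) = \sqrt{-73 - 36} \left(\frac{1}{8 + 2} + 127\right) = \sqrt{-109} \left(\frac{1}{10} + 127\right) = i \sqrt{109} \left(\frac{1}{10} + 127\right) = i \sqrt{109} \cdot \frac{1271}{10} = \frac{1271 i \sqrt{109}}{10}$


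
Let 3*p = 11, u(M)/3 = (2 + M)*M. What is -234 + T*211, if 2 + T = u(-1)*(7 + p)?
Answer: -7408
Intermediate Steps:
u(M) = 3*M*(2 + M) (u(M) = 3*((2 + M)*M) = 3*(M*(2 + M)) = 3*M*(2 + M))
p = 11/3 (p = (⅓)*11 = 11/3 ≈ 3.6667)
T = -34 (T = -2 + (3*(-1)*(2 - 1))*(7 + 11/3) = -2 + (3*(-1)*1)*(32/3) = -2 - 3*32/3 = -2 - 32 = -34)
-234 + T*211 = -234 - 34*211 = -234 - 7174 = -7408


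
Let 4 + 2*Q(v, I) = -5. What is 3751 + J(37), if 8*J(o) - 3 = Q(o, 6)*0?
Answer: 30011/8 ≈ 3751.4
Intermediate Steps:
Q(v, I) = -9/2 (Q(v, I) = -2 + (½)*(-5) = -2 - 5/2 = -9/2)
J(o) = 3/8 (J(o) = 3/8 + (-9/2*0)/8 = 3/8 + (⅛)*0 = 3/8 + 0 = 3/8)
3751 + J(37) = 3751 + 3/8 = 30011/8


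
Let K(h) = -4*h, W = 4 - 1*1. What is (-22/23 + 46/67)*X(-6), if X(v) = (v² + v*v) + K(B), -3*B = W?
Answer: -31616/1541 ≈ -20.517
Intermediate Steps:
W = 3 (W = 4 - 1 = 3)
B = -1 (B = -⅓*3 = -1)
X(v) = 4 + 2*v² (X(v) = (v² + v*v) - 4*(-1) = (v² + v²) + 4 = 2*v² + 4 = 4 + 2*v²)
(-22/23 + 46/67)*X(-6) = (-22/23 + 46/67)*(4 + 2*(-6)²) = (-22*1/23 + 46*(1/67))*(4 + 2*36) = (-22/23 + 46/67)*(4 + 72) = -416/1541*76 = -31616/1541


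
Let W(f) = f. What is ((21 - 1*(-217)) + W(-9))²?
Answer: 52441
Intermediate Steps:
((21 - 1*(-217)) + W(-9))² = ((21 - 1*(-217)) - 9)² = ((21 + 217) - 9)² = (238 - 9)² = 229² = 52441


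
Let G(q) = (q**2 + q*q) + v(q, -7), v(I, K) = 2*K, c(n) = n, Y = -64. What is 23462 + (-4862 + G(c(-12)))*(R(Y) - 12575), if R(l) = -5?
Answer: 57740502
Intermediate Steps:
G(q) = -14 + 2*q**2 (G(q) = (q**2 + q*q) + 2*(-7) = (q**2 + q**2) - 14 = 2*q**2 - 14 = -14 + 2*q**2)
23462 + (-4862 + G(c(-12)))*(R(Y) - 12575) = 23462 + (-4862 + (-14 + 2*(-12)**2))*(-5 - 12575) = 23462 + (-4862 + (-14 + 2*144))*(-12580) = 23462 + (-4862 + (-14 + 288))*(-12580) = 23462 + (-4862 + 274)*(-12580) = 23462 - 4588*(-12580) = 23462 + 57717040 = 57740502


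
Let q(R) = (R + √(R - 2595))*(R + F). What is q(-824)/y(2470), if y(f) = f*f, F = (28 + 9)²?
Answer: -22454/305045 + 109*I*√3419/1220180 ≈ -0.073609 + 0.0052234*I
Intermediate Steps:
F = 1369 (F = 37² = 1369)
q(R) = (1369 + R)*(R + √(-2595 + R)) (q(R) = (R + √(R - 2595))*(R + 1369) = (R + √(-2595 + R))*(1369 + R) = (1369 + R)*(R + √(-2595 + R)))
y(f) = f²
q(-824)/y(2470) = ((-824)² + 1369*(-824) + 1369*√(-2595 - 824) - 824*√(-2595 - 824))/(2470²) = (678976 - 1128056 + 1369*√(-3419) - 824*I*√3419)/6100900 = (678976 - 1128056 + 1369*(I*√3419) - 824*I*√3419)*(1/6100900) = (678976 - 1128056 + 1369*I*√3419 - 824*I*√3419)*(1/6100900) = (-449080 + 545*I*√3419)*(1/6100900) = -22454/305045 + 109*I*√3419/1220180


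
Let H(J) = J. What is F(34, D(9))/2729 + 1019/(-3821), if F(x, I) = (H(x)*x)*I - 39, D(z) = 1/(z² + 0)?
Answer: -232902394/844628229 ≈ -0.27575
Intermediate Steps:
D(z) = z⁻² (D(z) = 1/(z²) = z⁻²)
F(x, I) = -39 + I*x² (F(x, I) = (x*x)*I - 39 = x²*I - 39 = I*x² - 39 = -39 + I*x²)
F(34, D(9))/2729 + 1019/(-3821) = (-39 + 34²/9²)/2729 + 1019/(-3821) = (-39 + (1/81)*1156)*(1/2729) + 1019*(-1/3821) = (-39 + 1156/81)*(1/2729) - 1019/3821 = -2003/81*1/2729 - 1019/3821 = -2003/221049 - 1019/3821 = -232902394/844628229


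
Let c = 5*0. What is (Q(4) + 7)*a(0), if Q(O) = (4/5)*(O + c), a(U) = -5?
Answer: -51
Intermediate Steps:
c = 0
Q(O) = 4*O/5 (Q(O) = (4/5)*(O + 0) = (4*(1/5))*O = 4*O/5)
(Q(4) + 7)*a(0) = ((4/5)*4 + 7)*(-5) = (16/5 + 7)*(-5) = (51/5)*(-5) = -51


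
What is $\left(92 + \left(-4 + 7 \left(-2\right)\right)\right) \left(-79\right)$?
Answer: $-5846$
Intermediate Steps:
$\left(92 + \left(-4 + 7 \left(-2\right)\right)\right) \left(-79\right) = \left(92 - 18\right) \left(-79\right) = 74 \left(-79\right) = -5846$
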